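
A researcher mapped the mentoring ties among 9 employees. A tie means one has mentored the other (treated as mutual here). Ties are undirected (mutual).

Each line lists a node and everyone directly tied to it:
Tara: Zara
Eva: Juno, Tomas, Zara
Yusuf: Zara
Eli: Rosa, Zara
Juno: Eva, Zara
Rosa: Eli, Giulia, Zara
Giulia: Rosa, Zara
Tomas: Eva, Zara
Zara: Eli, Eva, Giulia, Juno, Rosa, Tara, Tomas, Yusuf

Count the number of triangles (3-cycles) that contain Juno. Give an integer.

1

Juno's neighbors: Eva and Zara.
Neighbor pairs that are themselves tied: Juno–Eva–Zara. Each forms one triangle with Juno, for 1 in total.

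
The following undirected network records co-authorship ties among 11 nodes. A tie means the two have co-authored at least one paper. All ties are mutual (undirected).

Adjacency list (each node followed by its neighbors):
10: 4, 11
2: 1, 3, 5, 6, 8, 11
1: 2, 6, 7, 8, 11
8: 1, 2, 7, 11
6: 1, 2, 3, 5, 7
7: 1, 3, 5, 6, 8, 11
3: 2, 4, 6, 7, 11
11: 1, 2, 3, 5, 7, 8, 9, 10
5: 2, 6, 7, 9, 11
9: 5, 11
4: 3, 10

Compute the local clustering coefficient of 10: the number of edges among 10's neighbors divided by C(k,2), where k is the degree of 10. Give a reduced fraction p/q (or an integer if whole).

0

10's neighbors: 4 and 11 (k = 2).
Possible neighbor pairs: C(2,2) = 1. Edges among them: none → e = 0.
Clustering(10) = 0/1.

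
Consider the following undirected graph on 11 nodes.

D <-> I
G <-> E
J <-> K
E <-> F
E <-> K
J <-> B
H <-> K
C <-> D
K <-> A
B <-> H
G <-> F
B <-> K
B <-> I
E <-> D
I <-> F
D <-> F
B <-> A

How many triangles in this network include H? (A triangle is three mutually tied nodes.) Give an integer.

1

H's neighbors: B and K.
Neighbor pairs that are themselves tied: H–B–K. Each forms one triangle with H, for 1 in total.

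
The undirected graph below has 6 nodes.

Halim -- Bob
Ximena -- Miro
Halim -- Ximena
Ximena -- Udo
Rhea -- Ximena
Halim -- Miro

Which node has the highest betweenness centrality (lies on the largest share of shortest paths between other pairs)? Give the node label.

Unnormalized betweenness of each node: Bob:0, Halim:4, Miro:0, Rhea:0, Udo:0, Ximena:7.
Ximena has the largest value, 7, making it the main broker — the node through which the most shortest paths run.

Ximena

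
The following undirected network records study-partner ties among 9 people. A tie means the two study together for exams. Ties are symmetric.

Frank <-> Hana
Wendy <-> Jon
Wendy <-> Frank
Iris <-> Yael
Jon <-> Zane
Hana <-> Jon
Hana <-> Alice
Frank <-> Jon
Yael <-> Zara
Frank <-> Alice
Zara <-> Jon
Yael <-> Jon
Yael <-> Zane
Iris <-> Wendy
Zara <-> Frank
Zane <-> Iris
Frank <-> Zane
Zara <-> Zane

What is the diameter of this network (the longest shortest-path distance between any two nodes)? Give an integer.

Eccentricity of each node (its greatest distance to any other): Alice:3, Frank:2, Hana:3, Iris:3, Jon:2, Wendy:2, Yael:3, Zane:2, Zara:2.
The maximum eccentricity is 3, realized for instance by the pair Iris–Hana via Iris – Wendy – Frank – Hana. So the diameter is 3.

3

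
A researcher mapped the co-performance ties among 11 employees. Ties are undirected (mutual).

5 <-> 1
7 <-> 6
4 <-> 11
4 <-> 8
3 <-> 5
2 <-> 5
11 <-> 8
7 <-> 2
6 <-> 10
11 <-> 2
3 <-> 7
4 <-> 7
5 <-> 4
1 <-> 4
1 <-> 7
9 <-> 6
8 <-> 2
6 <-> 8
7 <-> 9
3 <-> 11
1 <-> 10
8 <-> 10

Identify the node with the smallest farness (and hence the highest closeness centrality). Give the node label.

7

Farness (sum of distances to all others) for each node — 1:16, 2:16, 3:18, 4:15, 5:18, 6:17, 7:14, 8:15, 9:20, 10:18, 11:17.
The smallest farness is 14, for 7, so 7 has the highest closeness.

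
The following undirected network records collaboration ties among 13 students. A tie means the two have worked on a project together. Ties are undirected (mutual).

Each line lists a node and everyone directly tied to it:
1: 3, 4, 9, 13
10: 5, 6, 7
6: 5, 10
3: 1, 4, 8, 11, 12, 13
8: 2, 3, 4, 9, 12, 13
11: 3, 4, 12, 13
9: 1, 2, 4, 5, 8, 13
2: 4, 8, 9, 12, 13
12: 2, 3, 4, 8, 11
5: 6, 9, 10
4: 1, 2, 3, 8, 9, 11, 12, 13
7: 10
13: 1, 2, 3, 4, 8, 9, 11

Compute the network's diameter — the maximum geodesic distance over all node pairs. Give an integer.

Eccentricity of each node (its greatest distance to any other): 1:4, 2:4, 3:5, 4:4, 5:3, 6:4, 7:5, 8:4, 9:3, 10:4, 11:5, 12:5, 13:4.
The maximum eccentricity is 5, realized for instance by the pair 12–7 via 12 – 4 – 9 – 5 – 10 – 7. So the diameter is 5.

5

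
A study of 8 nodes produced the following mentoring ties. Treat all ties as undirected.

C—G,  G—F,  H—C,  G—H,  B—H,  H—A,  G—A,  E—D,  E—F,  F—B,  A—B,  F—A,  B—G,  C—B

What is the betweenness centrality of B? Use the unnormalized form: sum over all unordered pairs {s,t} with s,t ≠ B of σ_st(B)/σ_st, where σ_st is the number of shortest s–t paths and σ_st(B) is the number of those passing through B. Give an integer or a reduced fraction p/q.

Pairs whose geodesics pass through B — E–H: 1/3; E–C: 1/2; D–H: 1/3; D–C: 1/2; A–C: 1/3; H–F: 1/3; C–F: 1/2.
All other pairs contribute 0.
Summing the contributions gives betweenness(B) = 17/6.

17/6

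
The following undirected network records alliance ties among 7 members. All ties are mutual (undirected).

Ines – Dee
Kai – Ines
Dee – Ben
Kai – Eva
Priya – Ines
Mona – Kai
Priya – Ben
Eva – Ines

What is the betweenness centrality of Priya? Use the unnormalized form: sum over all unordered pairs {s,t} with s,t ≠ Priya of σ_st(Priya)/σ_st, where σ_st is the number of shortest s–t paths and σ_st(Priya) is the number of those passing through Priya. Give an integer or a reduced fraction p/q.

Pairs whose geodesics pass through Priya — Ben–Eva: 1/2; Ben–Kai: 1/2; Ben–Ines: 1/2; Ben–Mona: 1/2.
All other pairs contribute 0.
Summing the contributions gives betweenness(Priya) = 2.

2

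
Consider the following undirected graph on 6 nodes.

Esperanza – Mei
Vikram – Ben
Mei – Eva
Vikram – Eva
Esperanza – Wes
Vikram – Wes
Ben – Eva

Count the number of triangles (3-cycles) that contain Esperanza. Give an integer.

0

Esperanza's neighbors are Mei and Wes, but none of them are tied to each other, so no triangle contains Esperanza.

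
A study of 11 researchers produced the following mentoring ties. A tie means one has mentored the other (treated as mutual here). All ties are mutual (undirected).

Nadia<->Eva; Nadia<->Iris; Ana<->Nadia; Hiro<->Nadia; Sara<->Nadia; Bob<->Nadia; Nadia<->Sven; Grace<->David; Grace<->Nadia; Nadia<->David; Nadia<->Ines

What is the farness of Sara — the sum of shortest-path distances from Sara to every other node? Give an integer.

Distances from Sara: Ana:2, Bob:2, David:2, Eva:2, Grace:2, Hiro:2, Ines:2, Iris:2, Nadia:1, Sven:2.
Sum = 2 + 2 + 2 + 2 + 2 + 2 + 2 + 2 + 1 + 2 = 19.

19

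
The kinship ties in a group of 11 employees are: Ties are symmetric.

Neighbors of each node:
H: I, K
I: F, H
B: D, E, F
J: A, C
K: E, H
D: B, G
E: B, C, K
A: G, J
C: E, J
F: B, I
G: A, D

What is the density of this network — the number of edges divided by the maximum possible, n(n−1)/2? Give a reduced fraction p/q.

12/55

There are 12 edges and 11 nodes, so the maximum possible is C(11,2) = 55.
Density = 12/55.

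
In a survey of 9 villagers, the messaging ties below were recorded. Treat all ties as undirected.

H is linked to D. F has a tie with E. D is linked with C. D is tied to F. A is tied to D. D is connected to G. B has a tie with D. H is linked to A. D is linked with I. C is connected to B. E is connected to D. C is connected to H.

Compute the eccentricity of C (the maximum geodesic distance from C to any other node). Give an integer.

Distances from C: A:2, B:1, D:1, E:2, F:2, G:2, H:1, I:2.
The largest is 2 (to G, I, A, E, and F), so the eccentricity of C is 2.

2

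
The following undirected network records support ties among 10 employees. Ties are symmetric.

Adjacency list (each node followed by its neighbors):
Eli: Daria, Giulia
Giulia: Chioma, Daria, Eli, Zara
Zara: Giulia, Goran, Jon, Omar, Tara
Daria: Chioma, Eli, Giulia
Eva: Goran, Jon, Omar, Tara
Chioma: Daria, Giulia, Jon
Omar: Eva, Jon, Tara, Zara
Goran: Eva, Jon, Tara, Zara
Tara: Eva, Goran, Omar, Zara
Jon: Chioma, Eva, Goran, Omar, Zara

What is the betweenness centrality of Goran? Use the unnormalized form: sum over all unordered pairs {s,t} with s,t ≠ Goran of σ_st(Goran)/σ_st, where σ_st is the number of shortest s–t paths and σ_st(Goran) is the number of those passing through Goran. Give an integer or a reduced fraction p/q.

16/15

Pairs whose geodesics pass through Goran — Eli–Eva: 1/6; Giulia–Eva: 1/5; Chioma–Tara: 1/5; Zara–Eva: 1/4; Tara–Jon: 1/4.
All other pairs contribute 0.
Summing the contributions gives betweenness(Goran) = 16/15.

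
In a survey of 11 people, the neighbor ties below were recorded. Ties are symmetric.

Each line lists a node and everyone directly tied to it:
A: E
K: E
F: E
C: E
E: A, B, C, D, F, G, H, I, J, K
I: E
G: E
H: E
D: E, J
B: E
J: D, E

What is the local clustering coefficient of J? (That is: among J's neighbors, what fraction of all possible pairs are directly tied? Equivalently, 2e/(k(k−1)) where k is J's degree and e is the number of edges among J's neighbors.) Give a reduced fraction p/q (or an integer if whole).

1

J's neighbors: D and E (k = 2).
Possible neighbor pairs: C(2,2) = 1. Edges among them: D–E → e = 1.
Clustering(J) = 1/1.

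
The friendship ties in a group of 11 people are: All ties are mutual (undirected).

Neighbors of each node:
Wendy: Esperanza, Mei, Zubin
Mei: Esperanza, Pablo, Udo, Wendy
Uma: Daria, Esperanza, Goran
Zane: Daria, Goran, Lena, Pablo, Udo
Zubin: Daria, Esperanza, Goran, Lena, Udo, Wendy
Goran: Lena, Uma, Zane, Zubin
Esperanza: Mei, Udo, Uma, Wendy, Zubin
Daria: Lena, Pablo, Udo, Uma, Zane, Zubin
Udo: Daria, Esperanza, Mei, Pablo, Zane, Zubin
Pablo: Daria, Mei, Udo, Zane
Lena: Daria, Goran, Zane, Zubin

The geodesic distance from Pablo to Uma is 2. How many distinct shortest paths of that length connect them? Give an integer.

1

The shortest distance is 2, and the only length-2 path is Pablo–Daria–Uma. So there is exactly 1 shortest path.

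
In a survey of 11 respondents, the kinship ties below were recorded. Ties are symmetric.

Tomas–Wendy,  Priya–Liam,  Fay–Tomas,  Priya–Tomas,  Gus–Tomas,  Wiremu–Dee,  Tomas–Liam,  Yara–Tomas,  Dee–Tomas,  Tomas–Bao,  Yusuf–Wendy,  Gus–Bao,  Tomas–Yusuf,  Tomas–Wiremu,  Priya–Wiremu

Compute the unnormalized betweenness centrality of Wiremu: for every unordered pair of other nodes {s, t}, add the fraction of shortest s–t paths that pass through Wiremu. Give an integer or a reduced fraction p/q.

Pairs whose geodesics pass through Wiremu — Dee–Priya: 1/2.
All other pairs contribute 0.
Summing the contributions gives betweenness(Wiremu) = 1/2.

1/2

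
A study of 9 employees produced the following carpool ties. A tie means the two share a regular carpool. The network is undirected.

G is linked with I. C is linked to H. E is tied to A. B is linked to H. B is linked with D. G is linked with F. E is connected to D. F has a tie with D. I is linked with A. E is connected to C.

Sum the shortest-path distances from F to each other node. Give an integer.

17

Distances from F: A:3, B:2, C:3, D:1, E:2, G:1, H:3, I:2.
Sum = 3 + 2 + 3 + 1 + 2 + 1 + 3 + 2 = 17.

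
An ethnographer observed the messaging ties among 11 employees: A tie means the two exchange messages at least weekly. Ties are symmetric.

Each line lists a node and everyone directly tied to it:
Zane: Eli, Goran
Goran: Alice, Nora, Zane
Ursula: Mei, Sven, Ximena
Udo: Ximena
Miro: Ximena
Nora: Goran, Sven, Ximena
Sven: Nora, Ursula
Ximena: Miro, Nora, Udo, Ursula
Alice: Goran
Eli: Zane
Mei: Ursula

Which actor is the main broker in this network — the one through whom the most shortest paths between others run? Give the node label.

Nora

Unnormalized betweenness of each node: Alice:0, Eli:0, Goran:23, Mei:0, Miro:0, Nora:51/2, Sven:5, Udo:0, Ursula:21/2, Ximena:22, Zane:9.
Nora has the largest value, 51/2, making it the main broker — the node through which the most shortest paths run.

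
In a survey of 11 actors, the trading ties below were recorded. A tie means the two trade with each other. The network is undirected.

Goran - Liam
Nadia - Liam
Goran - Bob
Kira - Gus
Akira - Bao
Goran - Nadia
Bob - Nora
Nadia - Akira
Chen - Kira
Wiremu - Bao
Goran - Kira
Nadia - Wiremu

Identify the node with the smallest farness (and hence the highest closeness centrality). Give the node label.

Farness (sum of distances to all others) for each node — Akira:26, Bao:33, Bob:24, Chen:31, Goran:17, Gus:31, Kira:22, Liam:22, Nadia:19, Nora:33, Wiremu:26.
The smallest farness is 17, for Goran, so Goran has the highest closeness.

Goran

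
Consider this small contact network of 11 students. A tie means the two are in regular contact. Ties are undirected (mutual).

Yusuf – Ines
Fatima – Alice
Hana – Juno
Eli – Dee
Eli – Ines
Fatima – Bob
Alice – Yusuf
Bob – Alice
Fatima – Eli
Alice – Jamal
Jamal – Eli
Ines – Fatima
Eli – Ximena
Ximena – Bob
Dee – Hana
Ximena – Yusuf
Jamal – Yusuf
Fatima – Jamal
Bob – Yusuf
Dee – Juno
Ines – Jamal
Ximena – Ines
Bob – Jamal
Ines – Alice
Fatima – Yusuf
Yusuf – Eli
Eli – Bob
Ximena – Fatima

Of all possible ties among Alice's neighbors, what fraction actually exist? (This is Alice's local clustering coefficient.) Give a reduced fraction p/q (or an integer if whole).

Alice's neighbors: Bob, Fatima, Ines, Jamal, and Yusuf (k = 5).
Possible neighbor pairs: C(5,2) = 10. Edges among them: Bob–Fatima, Bob–Jamal, Bob–Yusuf, Fatima–Ines, Fatima–Jamal, Fatima–Yusuf, Ines–Jamal, Ines–Yusuf, Jamal–Yusuf → e = 9.
Clustering(Alice) = 9/10.

9/10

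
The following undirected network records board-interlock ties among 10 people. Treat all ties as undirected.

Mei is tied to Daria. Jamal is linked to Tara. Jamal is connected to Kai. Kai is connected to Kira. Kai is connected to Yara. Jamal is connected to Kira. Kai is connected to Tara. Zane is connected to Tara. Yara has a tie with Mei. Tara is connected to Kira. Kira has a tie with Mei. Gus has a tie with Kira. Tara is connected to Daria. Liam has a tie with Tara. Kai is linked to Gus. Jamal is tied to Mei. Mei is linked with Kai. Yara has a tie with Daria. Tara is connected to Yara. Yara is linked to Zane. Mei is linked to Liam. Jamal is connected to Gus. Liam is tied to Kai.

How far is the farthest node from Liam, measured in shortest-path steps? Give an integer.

2

Distances from Liam: Daria:2, Gus:2, Jamal:2, Kai:1, Kira:2, Mei:1, Tara:1, Yara:2, Zane:2.
The largest is 2 (to Kira, Daria, Yara, Jamal, Gus, and Zane), so the eccentricity of Liam is 2.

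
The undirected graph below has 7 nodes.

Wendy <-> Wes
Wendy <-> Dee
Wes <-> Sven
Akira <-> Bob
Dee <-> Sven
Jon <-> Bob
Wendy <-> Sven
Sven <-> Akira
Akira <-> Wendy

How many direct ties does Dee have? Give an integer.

2

Dee is directly tied to Sven and Wendy. That is 2 neighbors, so the degree of Dee is 2.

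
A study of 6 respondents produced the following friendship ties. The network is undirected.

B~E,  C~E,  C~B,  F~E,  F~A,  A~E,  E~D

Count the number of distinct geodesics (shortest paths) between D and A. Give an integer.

1

The shortest distance is 2, and the only length-2 path is D–E–A. So there is exactly 1 shortest path.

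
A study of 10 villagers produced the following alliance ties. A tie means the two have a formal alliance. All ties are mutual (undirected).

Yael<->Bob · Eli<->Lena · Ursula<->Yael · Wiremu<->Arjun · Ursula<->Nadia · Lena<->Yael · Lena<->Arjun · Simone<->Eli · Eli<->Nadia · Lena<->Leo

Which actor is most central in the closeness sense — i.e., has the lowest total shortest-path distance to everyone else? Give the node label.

Farness (sum of distances to all others) for each node — Arjun:20, Bob:25, Eli:17, Lena:14, Leo:22, Nadia:21, Simone:25, Ursula:21, Wiremu:28, Yael:17.
The smallest farness is 14, for Lena, so Lena has the highest closeness.

Lena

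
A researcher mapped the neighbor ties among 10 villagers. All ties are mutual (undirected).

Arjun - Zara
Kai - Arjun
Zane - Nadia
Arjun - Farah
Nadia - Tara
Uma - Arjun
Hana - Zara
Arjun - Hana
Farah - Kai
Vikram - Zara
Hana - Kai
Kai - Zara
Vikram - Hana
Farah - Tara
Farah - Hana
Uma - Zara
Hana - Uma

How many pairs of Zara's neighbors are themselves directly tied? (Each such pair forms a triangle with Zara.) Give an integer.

Zara's neighbors: Arjun, Hana, Kai, Uma, and Vikram.
Neighbor pairs that are themselves tied: Zara–Arjun–Hana; Zara–Arjun–Kai; Zara–Arjun–Uma; Zara–Hana–Kai; Zara–Hana–Uma; Zara–Hana–Vikram. Each forms one triangle with Zara, for 6 in total.

6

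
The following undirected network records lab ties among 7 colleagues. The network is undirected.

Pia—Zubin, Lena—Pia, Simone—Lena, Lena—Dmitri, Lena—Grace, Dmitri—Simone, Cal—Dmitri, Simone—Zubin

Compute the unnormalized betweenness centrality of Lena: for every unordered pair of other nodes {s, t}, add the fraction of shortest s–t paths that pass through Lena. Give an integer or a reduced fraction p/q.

Pairs whose geodesics pass through Lena — Grace–Dmitri: 1; Grace–Pia: 1; Grace–Simone: 1; Grace–Cal: 1; Grace–Zubin: 2/2; Dmitri–Pia: 1; Pia–Simone: 1/2; Pia–Cal: 1.
All other pairs contribute 0.
Summing the contributions gives betweenness(Lena) = 15/2.

15/2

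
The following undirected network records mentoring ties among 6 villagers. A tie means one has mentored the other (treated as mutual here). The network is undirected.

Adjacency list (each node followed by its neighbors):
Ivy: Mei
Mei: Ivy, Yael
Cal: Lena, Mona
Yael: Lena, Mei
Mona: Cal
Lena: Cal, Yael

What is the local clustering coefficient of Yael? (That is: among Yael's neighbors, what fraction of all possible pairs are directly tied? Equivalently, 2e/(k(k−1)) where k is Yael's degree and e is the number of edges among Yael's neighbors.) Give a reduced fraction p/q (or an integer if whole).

Yael's neighbors: Lena and Mei (k = 2).
Possible neighbor pairs: C(2,2) = 1. Edges among them: none → e = 0.
Clustering(Yael) = 0/1.

0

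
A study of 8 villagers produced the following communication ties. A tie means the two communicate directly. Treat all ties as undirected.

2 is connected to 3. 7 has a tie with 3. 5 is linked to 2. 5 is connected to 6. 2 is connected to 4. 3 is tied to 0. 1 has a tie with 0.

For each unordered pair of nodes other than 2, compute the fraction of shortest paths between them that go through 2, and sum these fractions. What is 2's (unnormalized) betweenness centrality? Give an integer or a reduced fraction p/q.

Pairs whose geodesics pass through 2 — 4–7: 1; 4–0: 1; 4–5: 1; 4–6: 1; 4–1: 1; 4–3: 1; 7–5: 1; 7–6: 1; 0–5: 1; 0–6: 1; 5–1: 1; 5–3: 1; 6–1: 1; 6–3: 1.
All other pairs contribute 0.
Summing the contributions gives betweenness(2) = 14.

14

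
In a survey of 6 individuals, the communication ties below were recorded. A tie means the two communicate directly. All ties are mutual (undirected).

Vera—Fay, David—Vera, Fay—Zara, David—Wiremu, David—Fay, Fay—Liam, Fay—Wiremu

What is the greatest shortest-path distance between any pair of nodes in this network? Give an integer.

2

Eccentricity of each node (its greatest distance to any other): David:2, Fay:1, Liam:2, Vera:2, Wiremu:2, Zara:2.
The maximum eccentricity is 2, realized for instance by the pair Wiremu–Zara via Wiremu – Fay – Zara. So the diameter is 2.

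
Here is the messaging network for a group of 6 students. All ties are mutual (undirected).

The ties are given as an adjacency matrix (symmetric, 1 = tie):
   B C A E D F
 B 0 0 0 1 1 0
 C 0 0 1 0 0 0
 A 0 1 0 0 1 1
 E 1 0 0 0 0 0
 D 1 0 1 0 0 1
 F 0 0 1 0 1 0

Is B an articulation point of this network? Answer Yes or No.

Yes

Removing B leaves {A, C, D, and F} with no path to {E}, so the network splits into 2 components. B is a cut vertex.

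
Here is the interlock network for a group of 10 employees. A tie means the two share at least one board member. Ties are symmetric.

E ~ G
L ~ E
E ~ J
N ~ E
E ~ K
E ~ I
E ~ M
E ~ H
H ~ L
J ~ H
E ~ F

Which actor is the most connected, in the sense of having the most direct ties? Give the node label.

Degrees — E:9, F:1, G:1, H:3, I:1, J:2, K:1, L:2, M:1, N:1.
The maximum is 9, attained only by E.

E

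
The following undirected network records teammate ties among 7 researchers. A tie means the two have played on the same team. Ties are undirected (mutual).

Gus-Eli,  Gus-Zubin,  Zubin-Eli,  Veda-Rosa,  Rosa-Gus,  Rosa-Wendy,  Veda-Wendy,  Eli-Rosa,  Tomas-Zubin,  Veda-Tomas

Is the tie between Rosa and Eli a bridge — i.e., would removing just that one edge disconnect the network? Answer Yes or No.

Even without that edge, Rosa still reaches Eli via Rosa – Gus – Eli, so the network stays connected. Not a bridge.

No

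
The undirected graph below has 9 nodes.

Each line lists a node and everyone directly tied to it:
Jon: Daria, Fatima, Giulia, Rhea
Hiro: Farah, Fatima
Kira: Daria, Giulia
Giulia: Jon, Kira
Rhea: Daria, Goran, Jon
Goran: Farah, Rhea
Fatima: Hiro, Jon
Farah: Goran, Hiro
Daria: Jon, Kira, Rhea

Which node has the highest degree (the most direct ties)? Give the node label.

Jon

Degrees — Daria:3, Farah:2, Fatima:2, Giulia:2, Goran:2, Hiro:2, Jon:4, Kira:2, Rhea:3.
The maximum is 4, attained only by Jon.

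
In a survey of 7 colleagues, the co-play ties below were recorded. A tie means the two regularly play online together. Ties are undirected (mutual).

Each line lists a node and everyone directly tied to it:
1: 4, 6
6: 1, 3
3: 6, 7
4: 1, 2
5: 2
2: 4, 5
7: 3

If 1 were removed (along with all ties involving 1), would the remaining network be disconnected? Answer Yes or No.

Removing 1 leaves {3, 6, and 7} with no path to {2, 4, and 5}, so the network splits into 2 components. 1 is a cut vertex.

Yes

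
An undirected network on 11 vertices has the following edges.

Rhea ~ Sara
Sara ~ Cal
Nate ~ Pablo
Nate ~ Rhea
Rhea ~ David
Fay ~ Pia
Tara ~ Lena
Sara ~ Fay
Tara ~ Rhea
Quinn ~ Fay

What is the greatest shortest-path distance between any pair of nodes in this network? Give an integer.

Eccentricity of each node (its greatest distance to any other): Cal:4, David:4, Fay:4, Lena:5, Nate:4, Pablo:5, Pia:5, Quinn:5, Rhea:3, Sara:3, Tara:4.
The maximum eccentricity is 5, realized for instance by the pair Lena–Pia via Lena – Tara – Rhea – Sara – Fay – Pia. So the diameter is 5.

5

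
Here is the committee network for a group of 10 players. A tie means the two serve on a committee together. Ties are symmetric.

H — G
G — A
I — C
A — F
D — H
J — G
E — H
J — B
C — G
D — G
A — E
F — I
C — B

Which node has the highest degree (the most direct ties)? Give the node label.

Degrees — A:3, B:2, C:3, D:2, E:2, F:2, G:5, H:3, I:2, J:2.
The maximum is 5, attained only by G.

G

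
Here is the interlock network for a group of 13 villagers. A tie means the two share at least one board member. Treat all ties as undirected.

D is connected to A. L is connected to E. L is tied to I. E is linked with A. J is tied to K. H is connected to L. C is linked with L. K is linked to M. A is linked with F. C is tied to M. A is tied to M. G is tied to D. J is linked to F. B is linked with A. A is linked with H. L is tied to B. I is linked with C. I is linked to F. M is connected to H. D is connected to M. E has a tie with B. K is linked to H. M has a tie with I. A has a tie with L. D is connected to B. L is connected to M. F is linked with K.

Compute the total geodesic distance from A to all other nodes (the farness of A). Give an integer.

17

Distances from A: B:1, C:2, D:1, E:1, F:1, G:2, H:1, I:2, J:2, K:2, L:1, M:1.
Sum = 1 + 2 + 1 + 1 + 1 + 2 + 1 + 2 + 2 + 2 + 1 + 1 = 17.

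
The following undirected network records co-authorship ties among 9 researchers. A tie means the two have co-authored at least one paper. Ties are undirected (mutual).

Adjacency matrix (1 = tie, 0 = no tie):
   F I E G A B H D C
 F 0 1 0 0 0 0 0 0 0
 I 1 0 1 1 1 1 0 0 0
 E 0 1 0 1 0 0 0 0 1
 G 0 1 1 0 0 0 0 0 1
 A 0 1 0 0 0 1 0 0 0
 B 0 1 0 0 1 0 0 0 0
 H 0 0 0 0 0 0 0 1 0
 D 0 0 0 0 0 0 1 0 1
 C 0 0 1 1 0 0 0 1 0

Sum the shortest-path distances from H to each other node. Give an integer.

28

Distances from H: A:5, B:5, C:2, D:1, E:3, F:5, G:3, I:4.
Sum = 5 + 5 + 2 + 1 + 3 + 5 + 3 + 4 = 28.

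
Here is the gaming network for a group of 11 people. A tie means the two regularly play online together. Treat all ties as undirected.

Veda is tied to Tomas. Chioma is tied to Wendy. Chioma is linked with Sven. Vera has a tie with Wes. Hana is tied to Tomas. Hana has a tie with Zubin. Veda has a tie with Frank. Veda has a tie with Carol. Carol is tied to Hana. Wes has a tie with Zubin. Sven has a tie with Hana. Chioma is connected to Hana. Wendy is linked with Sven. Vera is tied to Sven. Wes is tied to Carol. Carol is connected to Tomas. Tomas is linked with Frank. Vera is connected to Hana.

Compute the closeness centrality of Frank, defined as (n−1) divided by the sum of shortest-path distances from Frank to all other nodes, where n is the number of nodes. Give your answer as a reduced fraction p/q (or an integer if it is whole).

2/5

Distances from Frank: Carol:2, Chioma:3, Hana:2, Sven:3, Tomas:1, Veda:1, Vera:3, Wendy:4, Wes:3, Zubin:3. Sum = 25.
n = 11, so closeness = 10/25 = 2/5.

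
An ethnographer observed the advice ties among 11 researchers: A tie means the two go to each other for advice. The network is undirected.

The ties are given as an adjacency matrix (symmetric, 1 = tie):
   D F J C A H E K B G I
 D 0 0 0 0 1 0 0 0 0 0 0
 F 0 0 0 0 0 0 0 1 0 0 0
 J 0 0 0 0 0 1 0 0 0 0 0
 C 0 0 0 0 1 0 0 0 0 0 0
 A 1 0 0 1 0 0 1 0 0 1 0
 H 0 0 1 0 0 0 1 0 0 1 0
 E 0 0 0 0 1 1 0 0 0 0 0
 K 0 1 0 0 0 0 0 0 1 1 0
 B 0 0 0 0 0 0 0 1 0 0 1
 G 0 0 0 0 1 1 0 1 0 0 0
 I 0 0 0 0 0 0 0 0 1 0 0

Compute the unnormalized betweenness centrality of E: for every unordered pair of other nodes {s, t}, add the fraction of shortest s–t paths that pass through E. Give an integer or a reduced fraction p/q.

3

Pairs whose geodesics pass through E — D–J: 1/2; D–H: 1/2; J–C: 1/2; J–A: 1/2; C–H: 1/2; A–H: 1/2.
All other pairs contribute 0.
Summing the contributions gives betweenness(E) = 3.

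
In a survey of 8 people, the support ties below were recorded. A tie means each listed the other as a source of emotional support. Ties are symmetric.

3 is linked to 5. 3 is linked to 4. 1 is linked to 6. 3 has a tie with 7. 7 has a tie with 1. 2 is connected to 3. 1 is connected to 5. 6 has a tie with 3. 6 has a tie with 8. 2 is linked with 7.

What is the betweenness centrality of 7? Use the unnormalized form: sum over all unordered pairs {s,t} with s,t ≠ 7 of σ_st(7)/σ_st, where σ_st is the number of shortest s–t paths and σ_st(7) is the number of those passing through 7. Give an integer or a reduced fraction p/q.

Pairs whose geodesics pass through 7 — 1–4: 1/3; 1–3: 1/3; 1–2: 1.
All other pairs contribute 0.
Summing the contributions gives betweenness(7) = 5/3.

5/3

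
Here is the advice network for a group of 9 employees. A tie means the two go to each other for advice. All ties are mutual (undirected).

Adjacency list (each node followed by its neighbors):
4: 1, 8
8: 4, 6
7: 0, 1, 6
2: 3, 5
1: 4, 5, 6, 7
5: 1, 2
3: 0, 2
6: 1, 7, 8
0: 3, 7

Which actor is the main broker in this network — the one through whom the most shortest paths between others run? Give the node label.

1

Unnormalized betweenness of each node: 0:9/2, 1:23/2, 2:5/2, 3:2, 4:3/2, 5:11/2, 6:9/2, 7:15/2, 8:1/2.
1 has the largest value, 23/2, making it the main broker — the node through which the most shortest paths run.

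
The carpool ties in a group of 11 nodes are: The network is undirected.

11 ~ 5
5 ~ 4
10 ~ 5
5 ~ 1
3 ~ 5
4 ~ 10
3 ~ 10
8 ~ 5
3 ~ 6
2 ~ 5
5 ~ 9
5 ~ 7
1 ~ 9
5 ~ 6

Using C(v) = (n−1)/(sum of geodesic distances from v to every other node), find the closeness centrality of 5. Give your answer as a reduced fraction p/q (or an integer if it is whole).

Distances from 5: 1:1, 2:1, 3:1, 4:1, 6:1, 7:1, 8:1, 9:1, 10:1, 11:1. Sum = 10.
n = 11, so closeness = 10/10 = 1.

1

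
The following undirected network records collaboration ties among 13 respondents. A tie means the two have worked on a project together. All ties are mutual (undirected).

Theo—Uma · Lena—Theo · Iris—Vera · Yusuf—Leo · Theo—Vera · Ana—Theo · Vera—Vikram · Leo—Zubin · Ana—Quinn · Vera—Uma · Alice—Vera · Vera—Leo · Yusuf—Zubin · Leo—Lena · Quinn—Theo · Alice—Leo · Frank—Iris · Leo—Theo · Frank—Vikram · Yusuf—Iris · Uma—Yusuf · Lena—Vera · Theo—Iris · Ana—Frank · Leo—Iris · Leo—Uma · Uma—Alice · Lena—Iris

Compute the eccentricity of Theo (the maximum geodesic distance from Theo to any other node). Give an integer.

Distances from Theo: Alice:2, Ana:1, Frank:2, Iris:1, Lena:1, Leo:1, Quinn:1, Uma:1, Vera:1, Vikram:2, Yusuf:2, Zubin:2.
The largest is 2 (to Alice, Vikram, Frank, Yusuf, and Zubin), so the eccentricity of Theo is 2.

2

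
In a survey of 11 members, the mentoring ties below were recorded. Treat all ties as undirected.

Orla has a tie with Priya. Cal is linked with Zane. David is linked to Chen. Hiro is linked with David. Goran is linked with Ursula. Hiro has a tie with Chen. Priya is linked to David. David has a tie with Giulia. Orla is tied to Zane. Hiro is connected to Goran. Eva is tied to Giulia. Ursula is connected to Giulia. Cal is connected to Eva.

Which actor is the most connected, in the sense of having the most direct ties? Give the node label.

David

Degrees — Cal:2, Chen:2, David:4, Eva:2, Giulia:3, Goran:2, Hiro:3, Orla:2, Priya:2, Ursula:2, Zane:2.
The maximum is 4, attained only by David.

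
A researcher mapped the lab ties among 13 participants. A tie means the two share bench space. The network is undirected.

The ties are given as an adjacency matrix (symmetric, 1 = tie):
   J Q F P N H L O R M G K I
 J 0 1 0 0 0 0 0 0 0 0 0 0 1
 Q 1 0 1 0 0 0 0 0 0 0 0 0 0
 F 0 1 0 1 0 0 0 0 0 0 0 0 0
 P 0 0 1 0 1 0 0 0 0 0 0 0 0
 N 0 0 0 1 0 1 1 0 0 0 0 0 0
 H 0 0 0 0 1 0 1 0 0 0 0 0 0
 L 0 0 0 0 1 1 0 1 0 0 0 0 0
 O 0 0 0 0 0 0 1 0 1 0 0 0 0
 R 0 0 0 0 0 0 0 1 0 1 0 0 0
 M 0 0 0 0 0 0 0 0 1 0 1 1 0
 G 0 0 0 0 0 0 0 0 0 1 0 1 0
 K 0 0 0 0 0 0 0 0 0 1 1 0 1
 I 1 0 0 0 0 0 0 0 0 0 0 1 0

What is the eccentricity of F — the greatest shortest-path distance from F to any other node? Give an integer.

Distances from F: G:5, H:3, I:3, J:2, K:4, L:3, M:5, N:2, O:4, P:1, Q:1, R:5.
The largest is 5 (to M, G, and R), so the eccentricity of F is 5.

5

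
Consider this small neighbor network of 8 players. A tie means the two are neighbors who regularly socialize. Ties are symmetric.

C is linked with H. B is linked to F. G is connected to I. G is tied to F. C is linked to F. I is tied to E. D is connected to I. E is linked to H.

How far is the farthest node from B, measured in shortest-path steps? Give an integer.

Distances from B: C:2, D:4, E:4, F:1, G:2, H:3, I:3.
The largest is 4 (to D and E), so the eccentricity of B is 4.

4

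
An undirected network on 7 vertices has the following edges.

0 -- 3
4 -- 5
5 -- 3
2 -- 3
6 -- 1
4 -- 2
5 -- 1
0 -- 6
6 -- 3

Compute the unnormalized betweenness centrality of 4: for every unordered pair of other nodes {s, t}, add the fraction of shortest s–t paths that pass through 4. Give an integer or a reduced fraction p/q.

5/6

Pairs whose geodesics pass through 4 — 2–1: 1/3; 2–5: 1/2.
All other pairs contribute 0.
Summing the contributions gives betweenness(4) = 5/6.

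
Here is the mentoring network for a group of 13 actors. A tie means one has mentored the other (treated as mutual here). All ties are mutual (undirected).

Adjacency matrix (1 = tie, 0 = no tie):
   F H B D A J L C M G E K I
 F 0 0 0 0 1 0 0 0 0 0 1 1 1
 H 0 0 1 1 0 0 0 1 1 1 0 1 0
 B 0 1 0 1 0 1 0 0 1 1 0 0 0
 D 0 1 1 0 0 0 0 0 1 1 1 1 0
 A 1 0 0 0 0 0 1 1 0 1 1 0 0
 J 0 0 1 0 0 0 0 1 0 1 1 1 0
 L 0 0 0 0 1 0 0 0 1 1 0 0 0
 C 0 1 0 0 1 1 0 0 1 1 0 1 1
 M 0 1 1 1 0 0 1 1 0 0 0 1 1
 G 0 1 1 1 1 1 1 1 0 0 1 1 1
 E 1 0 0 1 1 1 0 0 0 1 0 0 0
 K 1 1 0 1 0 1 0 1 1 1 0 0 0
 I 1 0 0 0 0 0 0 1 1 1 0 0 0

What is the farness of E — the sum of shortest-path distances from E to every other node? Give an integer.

Distances from E: A:1, B:2, C:2, D:1, F:1, G:1, H:2, I:2, J:1, K:2, L:2, M:2.
Sum = 1 + 2 + 2 + 1 + 1 + 1 + 2 + 2 + 1 + 2 + 2 + 2 = 19.

19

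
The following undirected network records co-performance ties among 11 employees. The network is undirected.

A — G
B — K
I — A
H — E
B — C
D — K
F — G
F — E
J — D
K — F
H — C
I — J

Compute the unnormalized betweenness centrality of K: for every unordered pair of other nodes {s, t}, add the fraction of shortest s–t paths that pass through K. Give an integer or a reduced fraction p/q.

Pairs whose geodesics pass through K — B–D: 1; B–J: 1; B–I: 1; B–A: 1; B–G: 1; B–F: 1; B–E: 1/2; D–G: 1; D–F: 1; D–E: 1; D–H: 2/2; D–C: 1; J–F: 1; J–E: 1 … (+6 more pairs).
All other pairs contribute 0.
Summing the contributions gives betweenness(K) = 18.

18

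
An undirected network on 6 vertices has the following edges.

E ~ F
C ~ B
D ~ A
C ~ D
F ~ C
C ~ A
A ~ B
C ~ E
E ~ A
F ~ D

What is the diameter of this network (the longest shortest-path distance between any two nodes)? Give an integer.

Eccentricity of each node (its greatest distance to any other): A:2, B:2, C:1, D:2, E:2, F:2.
The maximum eccentricity is 2, realized for instance by the pair B–E via B – C – E. So the diameter is 2.

2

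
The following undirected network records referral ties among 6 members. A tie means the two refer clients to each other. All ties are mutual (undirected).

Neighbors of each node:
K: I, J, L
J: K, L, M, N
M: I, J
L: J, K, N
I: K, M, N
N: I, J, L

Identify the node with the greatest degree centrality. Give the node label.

J

Degrees — I:3, J:4, K:3, L:3, M:2, N:3.
The maximum is 4, attained only by J.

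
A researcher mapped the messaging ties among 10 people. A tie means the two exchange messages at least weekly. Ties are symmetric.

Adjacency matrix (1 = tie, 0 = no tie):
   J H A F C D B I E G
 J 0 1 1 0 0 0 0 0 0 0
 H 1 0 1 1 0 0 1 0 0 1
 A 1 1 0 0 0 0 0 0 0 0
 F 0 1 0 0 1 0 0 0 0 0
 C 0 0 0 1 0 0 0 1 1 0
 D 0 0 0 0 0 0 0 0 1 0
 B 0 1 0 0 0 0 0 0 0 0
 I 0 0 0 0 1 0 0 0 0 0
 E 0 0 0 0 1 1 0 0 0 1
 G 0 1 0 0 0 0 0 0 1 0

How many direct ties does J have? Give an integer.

J is directly tied to A and H. That is 2 neighbors, so the degree of J is 2.

2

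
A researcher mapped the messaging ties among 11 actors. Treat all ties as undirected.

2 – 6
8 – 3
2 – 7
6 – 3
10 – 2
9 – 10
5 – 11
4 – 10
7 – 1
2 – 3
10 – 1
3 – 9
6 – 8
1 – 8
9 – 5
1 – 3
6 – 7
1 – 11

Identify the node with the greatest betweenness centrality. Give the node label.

Unnormalized betweenness of each node: 1:67/5, 2:22/5, 3:223/30, 4:0, 5:1, 6:23/15, 7:4/3, 8:2/3, 9:37/6, 10:347/30, 11:5/2.
1 has the largest value, 67/5, making it the main broker — the node through which the most shortest paths run.

1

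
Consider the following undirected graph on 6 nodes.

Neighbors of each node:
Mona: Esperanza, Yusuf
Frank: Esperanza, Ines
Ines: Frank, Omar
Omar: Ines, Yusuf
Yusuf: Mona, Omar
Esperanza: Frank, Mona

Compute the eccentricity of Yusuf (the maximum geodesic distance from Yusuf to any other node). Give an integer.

Distances from Yusuf: Esperanza:2, Frank:3, Ines:2, Mona:1, Omar:1.
The largest is 3 (to Frank), so the eccentricity of Yusuf is 3.

3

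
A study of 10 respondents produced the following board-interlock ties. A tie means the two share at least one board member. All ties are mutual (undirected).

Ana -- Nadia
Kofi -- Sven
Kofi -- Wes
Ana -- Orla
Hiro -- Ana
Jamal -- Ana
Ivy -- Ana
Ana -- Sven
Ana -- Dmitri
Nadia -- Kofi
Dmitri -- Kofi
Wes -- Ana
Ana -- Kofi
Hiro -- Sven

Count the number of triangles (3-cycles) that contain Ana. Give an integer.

Ana's neighbors: Dmitri, Hiro, Ivy, Jamal, Kofi, Nadia, Orla, Sven, and Wes.
Neighbor pairs that are themselves tied: Ana–Dmitri–Kofi; Ana–Hiro–Sven; Ana–Kofi–Nadia; Ana–Kofi–Sven; Ana–Kofi–Wes. Each forms one triangle with Ana, for 5 in total.

5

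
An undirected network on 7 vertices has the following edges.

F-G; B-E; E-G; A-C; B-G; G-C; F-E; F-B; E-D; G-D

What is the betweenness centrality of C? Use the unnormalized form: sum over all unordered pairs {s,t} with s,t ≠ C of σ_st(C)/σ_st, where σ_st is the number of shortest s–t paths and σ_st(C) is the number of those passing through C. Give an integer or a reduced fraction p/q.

5

Pairs whose geodesics pass through C — A–E: 1; A–B: 1; A–D: 1; A–G: 1; A–F: 1.
All other pairs contribute 0.
Summing the contributions gives betweenness(C) = 5.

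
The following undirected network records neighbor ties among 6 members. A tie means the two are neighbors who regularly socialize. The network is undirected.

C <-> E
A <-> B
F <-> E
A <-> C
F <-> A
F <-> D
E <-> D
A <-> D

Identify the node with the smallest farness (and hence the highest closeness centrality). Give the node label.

A

Farness (sum of distances to all others) for each node — A:6, B:10, C:8, D:7, E:8, F:7.
The smallest farness is 6, for A, so A has the highest closeness.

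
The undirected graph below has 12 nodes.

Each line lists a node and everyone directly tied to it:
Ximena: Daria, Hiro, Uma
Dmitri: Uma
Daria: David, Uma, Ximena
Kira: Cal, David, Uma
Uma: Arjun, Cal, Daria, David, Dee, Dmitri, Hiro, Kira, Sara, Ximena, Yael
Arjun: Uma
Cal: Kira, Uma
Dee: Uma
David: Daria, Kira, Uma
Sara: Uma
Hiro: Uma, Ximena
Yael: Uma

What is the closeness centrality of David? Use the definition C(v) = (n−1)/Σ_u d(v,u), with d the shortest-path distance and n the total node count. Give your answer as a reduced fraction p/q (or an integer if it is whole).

Distances from David: Arjun:2, Cal:2, Daria:1, Dee:2, Dmitri:2, Hiro:2, Kira:1, Sara:2, Uma:1, Ximena:2, Yael:2. Sum = 19.
n = 12, so closeness = 11/19.

11/19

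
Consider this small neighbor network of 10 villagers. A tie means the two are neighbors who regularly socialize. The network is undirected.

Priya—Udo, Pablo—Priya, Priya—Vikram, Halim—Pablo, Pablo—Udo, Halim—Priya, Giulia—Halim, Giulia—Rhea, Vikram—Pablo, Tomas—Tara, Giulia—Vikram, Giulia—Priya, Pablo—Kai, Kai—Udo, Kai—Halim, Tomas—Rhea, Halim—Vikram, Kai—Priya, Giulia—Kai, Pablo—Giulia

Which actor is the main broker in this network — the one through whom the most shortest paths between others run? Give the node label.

Giulia

Unnormalized betweenness of each node: Giulia:73/4, Halim:1/4, Kai:5/3, Pablo:29/12, Priya:29/12, Rhea:14, Tara:0, Tomas:8, Udo:0, Vikram:0.
Giulia has the largest value, 73/4, making it the main broker — the node through which the most shortest paths run.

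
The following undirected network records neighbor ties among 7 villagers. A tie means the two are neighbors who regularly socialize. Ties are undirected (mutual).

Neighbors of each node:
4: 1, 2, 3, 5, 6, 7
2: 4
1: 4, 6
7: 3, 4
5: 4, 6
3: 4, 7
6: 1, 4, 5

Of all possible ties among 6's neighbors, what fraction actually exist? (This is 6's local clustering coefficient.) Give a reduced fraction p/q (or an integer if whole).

6's neighbors: 1, 4, and 5 (k = 3).
Possible neighbor pairs: C(3,2) = 3. Edges among them: 1–4, 4–5 → e = 2.
Clustering(6) = 2/3.

2/3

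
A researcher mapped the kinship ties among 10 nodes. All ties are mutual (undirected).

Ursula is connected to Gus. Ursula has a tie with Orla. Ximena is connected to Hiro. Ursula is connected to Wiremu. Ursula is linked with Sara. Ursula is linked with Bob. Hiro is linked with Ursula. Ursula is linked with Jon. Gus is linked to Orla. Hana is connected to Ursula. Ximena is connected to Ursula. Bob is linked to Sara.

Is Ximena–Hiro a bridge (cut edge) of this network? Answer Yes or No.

Even without that edge, Ximena still reaches Hiro via Ximena – Ursula – Hiro, so the network stays connected. Not a bridge.

No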